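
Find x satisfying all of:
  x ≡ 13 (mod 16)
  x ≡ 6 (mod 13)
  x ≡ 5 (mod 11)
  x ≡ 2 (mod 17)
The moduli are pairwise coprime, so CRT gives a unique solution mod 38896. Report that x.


Product of moduli M = 16 · 13 · 11 · 17 = 38896.
Merge one congruence at a time:
  Start: x ≡ 13 (mod 16).
  Combine with x ≡ 6 (mod 13); new modulus lcm = 208.
    Write x = 13 + 16·t and substitute into x ≡ 6 (mod 13): 16·t ≡ 6 − 13 = -7 (mod 13).
    Reduce coefficients mod 13: 3·t ≡ 6 (mod 13).
    The inverse of 3 mod 13 is 9 (since 3·9 = 27 = 2·13 + 1), so t ≡ 9·6 = 54 ≡ 2 (mod 13).
    Then x = 13 + 16·2 = 45, valid modulo lcm(16, 13) = 208: x ≡ 45 (mod 208).
  Combine with x ≡ 5 (mod 11); new modulus lcm = 2288.
    Write x = 45 + 208·t and substitute into x ≡ 5 (mod 11): 208·t ≡ 5 − 45 = -40 (mod 11).
    Reduce coefficients mod 11: 10·t ≡ 4 (mod 11).
    The inverse of 10 mod 11 is 10 (since 10·10 = 100 = 9·11 + 1), so t ≡ 10·4 = 40 ≡ 7 (mod 11).
    Then x = 45 + 208·7 = 1501, valid modulo lcm(208, 11) = 2288: x ≡ 1501 (mod 2288).
  Combine with x ≡ 2 (mod 17); new modulus lcm = 38896.
    Write x = 1501 + 2288·t and substitute into x ≡ 2 (mod 17): 2288·t ≡ 2 − 1501 = -1499 (mod 17).
    Reduce coefficients mod 17: 10·t ≡ 14 (mod 17).
    The inverse of 10 mod 17 is 12 (since 10·12 = 120 = 7·17 + 1), so t ≡ 12·14 = 168 ≡ 15 (mod 17).
    Then x = 1501 + 2288·15 = 35821, valid modulo lcm(2288, 17) = 38896: x ≡ 35821 (mod 38896).
Verify against each original: 35821 mod 16 = 13, 35821 mod 13 = 6, 35821 mod 11 = 5, 35821 mod 17 = 2.

x ≡ 35821 (mod 38896).


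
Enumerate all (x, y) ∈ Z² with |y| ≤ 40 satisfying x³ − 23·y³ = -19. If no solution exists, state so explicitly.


The equation is x³ - 23y³ = -19. For fixed y, x³ = 23·y³ − 19, so a solution requires the RHS to be a perfect cube.
Strategy: iterate y from -40 to 40, compute RHS = 23·y³ − 19, and check whether it is a (positive or negative) perfect cube.
Check small values of y:
  y = 0: RHS = -19 is not a perfect cube.
  y = 1: RHS = 4 is not a perfect cube.
  y = -1: RHS = -42 is not a perfect cube.
  y = 2: RHS = 165 is not a perfect cube.
  y = -2: RHS = -203 is not a perfect cube.
  y = 3: RHS = 602 is not a perfect cube.
  y = -3: RHS = -640 is not a perfect cube.
Continuing the search up to |y| = 40 finds no solutions either.
No (x, y) in the scanned range satisfies the equation.

No integer solutions with |y| ≤ 40.


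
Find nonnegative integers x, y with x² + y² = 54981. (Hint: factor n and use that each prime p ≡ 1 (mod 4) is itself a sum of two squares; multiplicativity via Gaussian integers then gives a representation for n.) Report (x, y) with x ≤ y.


Step 1: Factor n = 54981 = 3^2 · 41 · 149.
Step 2: Check the mod-4 condition on each prime factor: 3 ≡ 3 (mod 4), exponent 2 (must be even); 41 ≡ 1 (mod 4), exponent 1; 149 ≡ 1 (mod 4), exponent 1.
All primes ≡ 3 (mod 4) appear to even exponent (or don't appear), so by the two-squares theorem n IS expressible as a sum of two squares.
Step 3: Build a representation. Group n = k² · m with k = 3 and m = 41 · 149 = 6109 (a product of primes ≡ 1 (mod 4)); a representation of m scales to one of n via (k·x)² + (k·y)² = k²(x² + y²). Each prime p ≡ 1 (mod 4) is itself a sum of two squares; find a² by testing p − a² for a perfect square:
  41: 41 − 1² = 40, 41 − 2² = 37, 41 − 3² = 32, 41 − 4² = 25 = 5² ⇒ 41 = 4² + 5².
  149: 149 − 1² = 148, 149 − 2² = 145, 149 − 3² = 140, 149 − 4² = 133, 149 − 5² = 124, 149 − 6² = 113, 149 − 7² = 100 = 10² ⇒ 149 = 7² + 10².
  Combine using the Brahmagupta–Fibonacci identity (a² + b²)(c² + d²) = (ac − bd)² + (ad + bc)² = (ac + bd)² + (ad − bc)²:
  41 · 149 = 6109: from (4² + 5²)(7² + 10²), take (4·7 − 5·10, 4·10 + 5·7) = (28 − 50, 40 + 35) = (-22, 75); dropping signs (only squares matter) gives (22, 75); check 22² + 75² = 484 + 5625 = 6109 ✓.
  Scale by k = 3: (3·22, 3·75) = (66, 225).
Step 4: Order so x ≤ y and verify: 66² + 225² = 4356 + 50625 = 54981 = n. ✓

n = 54981 = 66² + 225² (one valid representation with x ≤ y).


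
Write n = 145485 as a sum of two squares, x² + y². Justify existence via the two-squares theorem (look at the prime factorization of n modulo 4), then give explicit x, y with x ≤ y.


Step 1: Factor n = 145485 = 3^2 · 5 · 53 · 61.
Step 2: Check the mod-4 condition on each prime factor: 3 ≡ 3 (mod 4), exponent 2 (must be even); 5 ≡ 1 (mod 4), exponent 1; 53 ≡ 1 (mod 4), exponent 1; 61 ≡ 1 (mod 4), exponent 1.
All primes ≡ 3 (mod 4) appear to even exponent (or don't appear), so by the two-squares theorem n IS expressible as a sum of two squares.
Step 3: Build a representation. Group n = k² · m with k = 3 and m = 5 · 53 · 61 = 16165 (a product of primes ≡ 1 (mod 4)); a representation of m scales to one of n via (k·x)² + (k·y)² = k²(x² + y²). Each prime p ≡ 1 (mod 4) is itself a sum of two squares; find a² by testing p − a² for a perfect square:
  5: 5 − 1² = 4 = 2² ⇒ 5 = 1² + 2².
  53: 53 − 1² = 52, 53 − 2² = 49 = 7² ⇒ 53 = 2² + 7².
  61: 61 − 1² = 60, 61 − 2² = 57, 61 − 3² = 52, 61 − 4² = 45, 61 − 5² = 36 = 6² ⇒ 61 = 5² + 6².
  Combine using the Brahmagupta–Fibonacci identity (a² + b²)(c² + d²) = (ac − bd)² + (ad + bc)² = (ac + bd)² + (ad − bc)²:
  5 · 53 = 265: from (1² + 2²)(2² + 7²), take (1·2 − 2·7, 1·7 + 2·2) = (2 − 14, 7 + 4) = (-12, 11); dropping signs (only squares matter) gives (12, 11); check 12² + 11² = 144 + 121 = 265 ✓.
  265 · 61 = 16165: from (12² + 11²)(5² + 6²), take (12·5 − 11·6, 12·6 + 11·5) = (60 − 66, 72 + 55) = (-6, 127); dropping signs (only squares matter) gives (6, 127); check 6² + 127² = 36 + 16129 = 16165 ✓.
  Scale by k = 3: (3·6, 3·127) = (18, 381).
Step 4: Order so x ≤ y and verify: 18² + 381² = 324 + 145161 = 145485 = n. ✓

n = 145485 = 18² + 381² (one valid representation with x ≤ y).


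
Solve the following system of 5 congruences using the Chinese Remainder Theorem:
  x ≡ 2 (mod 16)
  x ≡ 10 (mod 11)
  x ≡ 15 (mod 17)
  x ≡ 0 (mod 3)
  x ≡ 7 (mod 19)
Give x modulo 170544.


Product of moduli M = 16 · 11 · 17 · 3 · 19 = 170544.
Merge one congruence at a time:
  Start: x ≡ 2 (mod 16).
  Combine with x ≡ 10 (mod 11); new modulus lcm = 176.
    Write x = 2 + 16·t and substitute into x ≡ 10 (mod 11): 16·t ≡ 10 − 2 = 8 (mod 11).
    Reduce coefficients mod 11: 5·t ≡ 8 (mod 11).
    The inverse of 5 mod 11 is 9 (since 5·9 = 45 = 4·11 + 1), so t ≡ 9·8 = 72 ≡ 6 (mod 11).
    Then x = 2 + 16·6 = 98, valid modulo lcm(16, 11) = 176: x ≡ 98 (mod 176).
  Combine with x ≡ 15 (mod 17); new modulus lcm = 2992.
    Write x = 98 + 176·t and substitute into x ≡ 15 (mod 17): 176·t ≡ 15 − 98 = -83 (mod 17).
    Reduce coefficients mod 17: 6·t ≡ 2 (mod 17).
    The inverse of 6 mod 17 is 3 (since 6·3 = 18 = 1·17 + 1), so t ≡ 3·2 = 6 ≡ 6 (mod 17).
    Then x = 98 + 176·6 = 1154, valid modulo lcm(176, 17) = 2992: x ≡ 1154 (mod 2992).
  Combine with x ≡ 0 (mod 3); new modulus lcm = 8976.
    Write x = 1154 + 2992·t and substitute into x ≡ 0 (mod 3): 2992·t ≡ 0 − 1154 = -1154 (mod 3).
    Reduce coefficients mod 3: 1·t ≡ 1 (mod 3).
    So t ≡ 1 (mod 3).
    Then x = 1154 + 2992·1 = 4146, valid modulo lcm(2992, 3) = 8976: x ≡ 4146 (mod 8976).
  Combine with x ≡ 7 (mod 19); new modulus lcm = 170544.
    Write x = 4146 + 8976·t and substitute into x ≡ 7 (mod 19): 8976·t ≡ 7 − 4146 = -4139 (mod 19).
    Reduce coefficients mod 19: 8·t ≡ 3 (mod 19).
    The inverse of 8 mod 19 is 12 (since 8·12 = 96 = 5·19 + 1), so t ≡ 12·3 = 36 ≡ 17 (mod 19).
    Then x = 4146 + 8976·17 = 156738, valid modulo lcm(8976, 19) = 170544: x ≡ 156738 (mod 170544).
Verify against each original: 156738 mod 16 = 2, 156738 mod 11 = 10, 156738 mod 17 = 15, 156738 mod 3 = 0, 156738 mod 19 = 7.

x ≡ 156738 (mod 170544).


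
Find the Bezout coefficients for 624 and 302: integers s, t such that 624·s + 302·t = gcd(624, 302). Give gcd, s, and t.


Euclidean algorithm on (624, 302) — divide until remainder is 0:
  624 = 2 · 302 + 20
  302 = 15 · 20 + 2
  20 = 10 · 2 + 0
gcd(624, 302) = 2.
Track Bezout coefficients alongside the remainders: start with r₀ = 624 = a·1 + b·0 (s = 1, t = 0) and r₁ = 302 = a·0 + b·1 (s = 0, t = 1); each new remainder r_{k+1} = r_{k-1} − q_k·r_k inherits s_{k+1} = s_{k-1} − q_k·s_k, t_{k+1} = t_{k-1} − q_k·t_k, so r_k = a·s_k + b·t_k at every step:
  q = 2: r = 20, s = 1 − 2·0 = 1, t = 0 − 2·1 = -2  (check: 624·1 + 302·(-2) = 20)
  q = 15: r = 2, s = 0 − 15·1 = -15, t = 1 − 15·(-2) = 31  (check: 624·(-15) + 302·31 = 2)
The row with r = 2 (the gcd) gives the Bezout coefficients s = -15, t = 31.
Result: 624 · (-15) + 302 · (31) = 2.

gcd(624, 302) = 2; s = -15, t = 31 (check: 624·(-15) + 302·31 = 2).


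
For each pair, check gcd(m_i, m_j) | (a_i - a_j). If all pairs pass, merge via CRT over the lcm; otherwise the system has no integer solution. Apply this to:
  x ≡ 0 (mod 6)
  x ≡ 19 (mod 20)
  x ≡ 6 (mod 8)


Moduli 6, 20, 8 are not pairwise coprime, so CRT works modulo lcm(m_i) when all pairwise compatibility conditions hold.
Pairwise compatibility: gcd(m_i, m_j) must divide a_i - a_j for every pair.
Merge one congruence at a time:
  Start: x ≡ 0 (mod 6).
  Combine with x ≡ 19 (mod 20): gcd(6, 20) = 2, and 19 - 0 = 19 is NOT divisible by 2.
    ⇒ system is inconsistent (no integer solution).

No solution (the system is inconsistent).


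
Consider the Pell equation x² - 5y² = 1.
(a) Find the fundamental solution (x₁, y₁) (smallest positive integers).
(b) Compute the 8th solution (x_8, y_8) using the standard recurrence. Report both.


Step 1: Find the fundamental solution (x₁, y₁) of x² - 5y² = 1.
  Expand √5 as a continued fraction. a₀ = ⌊√5⌋ = 2; iterate m_{k+1} = d_k·a_k − m_k, d_{k+1} = (5 − m_{k+1}²)/d_k, a_{k+1} = ⌊(a₀ + m_{k+1})/d_{k+1}⌋ (starting m₀ = 0, d₀ = 1), with convergents p_k = a_k·p_{k-1} + p_{k-2}, q_k = a_k·q_{k-1} + q_{k-2} (p₋₁ = 1, q₋₁ = 0):
  k = 0: a₀ = 2; p₀/q₀ = 2/1; p₀² − 5·q₀² = 4 − 5 = -1.
  k = 1: m = 2, d = 1, a = ⌊(2 + 2)/1⌋ = 4; p/q = (4·2 + 1)/(4·1 + 0) = 9/4; p² − 5·q² = 81 − 80 = 1.
  The first convergent with p² − 5·q² = 1 gives the fundamental solution (x₁, y₁) = (9, 4).
Step 2: Apply the recurrence (x_{n+1}, y_{n+1}) = (x₁x_n + 5y₁y_n, x₁y_n + y₁x_n) repeatedly.
  From (x_1, y_1) = (9, 4): x_2 = 9·9 + 5·4·4 = 161; y_2 = 9·4 + 4·9 = 72.
  From (x_2, y_2) = (161, 72): x_3 = 9·161 + 5·4·72 = 2889; y_3 = 9·72 + 4·161 = 1292.
  From (x_3, y_3) = (2889, 1292): x_4 = 9·2889 + 5·4·1292 = 51841; y_4 = 9·1292 + 4·2889 = 23184.
  From (x_4, y_4) = (51841, 23184): x_5 = 9·51841 + 5·4·23184 = 930249; y_5 = 9·23184 + 4·51841 = 416020.
  From (x_5, y_5) = (930249, 416020): x_6 = 9·930249 + 5·4·416020 = 16692641; y_6 = 9·416020 + 4·930249 = 7465176.
  From (x_6, y_6) = (16692641, 7465176): x_7 = 9·16692641 + 5·4·7465176 = 299537289; y_7 = 9·7465176 + 4·16692641 = 133957148.
  From (x_7, y_7) = (299537289, 133957148): x_8 = 9·299537289 + 5·4·133957148 = 5374978561; y_8 = 9·133957148 + 4·299537289 = 2403763488.
Step 3: Verify x_8² - 5·y_8² = 28890394531209630721 - 28890394531209630720 = 1 (should be 1). ✓

(x_1, y_1) = (9, 4); (x_8, y_8) = (5374978561, 2403763488).


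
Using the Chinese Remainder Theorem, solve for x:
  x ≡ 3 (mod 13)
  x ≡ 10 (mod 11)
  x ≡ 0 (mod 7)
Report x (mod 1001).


Moduli 13, 11, 7 are pairwise coprime; by CRT there is a unique solution modulo M = 13 · 11 · 7 = 1001.
Solve pairwise, accumulating the modulus:
  Start with x ≡ 3 (mod 13).
  Combine with x ≡ 10 (mod 11): since gcd(13, 11) = 1, we get a unique residue mod 143.
    Write x = 3 + 13·t and substitute into x ≡ 10 (mod 11): 13·t ≡ 10 − 3 = 7 (mod 11).
    Reduce coefficients mod 11: 2·t ≡ 7 (mod 11).
    The inverse of 2 mod 11 is 6 (since 2·6 = 12 = 1·11 + 1), so t ≡ 6·7 = 42 ≡ 9 (mod 11).
    Then x = 3 + 13·9 = 120, valid modulo lcm(13, 11) = 143: x ≡ 120 (mod 143).
  Combine with x ≡ 0 (mod 7): since gcd(143, 7) = 1, we get a unique residue mod 1001.
    Write x = 120 + 143·t and substitute into x ≡ 0 (mod 7): 143·t ≡ 0 − 120 = -120 (mod 7).
    Reduce coefficients mod 7: 3·t ≡ 6 (mod 7).
    The inverse of 3 mod 7 is 5 (since 3·5 = 15 = 2·7 + 1), so t ≡ 5·6 = 30 ≡ 2 (mod 7).
    Then x = 120 + 143·2 = 406, valid modulo lcm(143, 7) = 1001: x ≡ 406 (mod 1001).
Verify: 406 mod 13 = 3 ✓, 406 mod 11 = 10 ✓, 406 mod 7 = 0 ✓.

x ≡ 406 (mod 1001).


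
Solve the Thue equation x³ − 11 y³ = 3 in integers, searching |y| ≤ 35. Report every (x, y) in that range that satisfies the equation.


The equation is x³ - 11y³ = 3. For fixed y, x³ = 11·y³ + 3, so a solution requires the RHS to be a perfect cube.
Strategy: iterate y from -35 to 35, compute RHS = 11·y³ + 3, and check whether it is a (positive or negative) perfect cube.
Check small values of y:
  y = 0: RHS = 3 is not a perfect cube.
  y = 1: RHS = 14 is not a perfect cube.
  y = -1: RHS = -8 = (-2)³ ⇒ x = -2 works.
  y = 2: RHS = 91 is not a perfect cube.
  y = -2: RHS = -85 is not a perfect cube.
  y = 3: RHS = 300 is not a perfect cube.
  y = -3: RHS = -294 is not a perfect cube.
Continuing the search up to |y| = 35 finds no further solutions beyond those listed.
Collected solutions: (-2, -1).

Solutions (with |y| ≤ 35): (-2, -1).


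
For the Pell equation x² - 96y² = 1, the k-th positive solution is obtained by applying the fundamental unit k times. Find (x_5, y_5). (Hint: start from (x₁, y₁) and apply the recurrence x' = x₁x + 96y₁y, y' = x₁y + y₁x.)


Step 1: Find the fundamental solution (x₁, y₁) of x² - 96y² = 1.
  Expand √96 as a continued fraction. a₀ = ⌊√96⌋ = 9; iterate m_{k+1} = d_k·a_k − m_k, d_{k+1} = (96 − m_{k+1}²)/d_k, a_{k+1} = ⌊(a₀ + m_{k+1})/d_{k+1}⌋ (starting m₀ = 0, d₀ = 1), with convergents p_k = a_k·p_{k-1} + p_{k-2}, q_k = a_k·q_{k-1} + q_{k-2} (p₋₁ = 1, q₋₁ = 0):
  k = 0: a₀ = 9; p₀/q₀ = 9/1; p₀² − 96·q₀² = 81 − 96 = -15.
  k = 1: m = 9, d = 15, a = ⌊(9 + 9)/15⌋ = 1; p/q = (1·9 + 1)/(1·1 + 0) = 10/1; p² − 96·q² = 100 − 96 = 4.
  k = 2: m = 6, d = 4, a = ⌊(9 + 6)/4⌋ = 3; p/q = (3·10 + 9)/(3·1 + 1) = 39/4; p² − 96·q² = 1521 − 1536 = -15.
  k = 3: m = 6, d = 15, a = ⌊(9 + 6)/15⌋ = 1; p/q = (1·39 + 10)/(1·4 + 1) = 49/5; p² − 96·q² = 2401 − 2400 = 1.
  The first convergent with p² − 96·q² = 1 gives the fundamental solution (x₁, y₁) = (49, 5).
Step 2: Apply the recurrence (x_{n+1}, y_{n+1}) = (x₁x_n + 96y₁y_n, x₁y_n + y₁x_n) repeatedly.
  From (x_1, y_1) = (49, 5): x_2 = 49·49 + 96·5·5 = 4801; y_2 = 49·5 + 5·49 = 490.
  From (x_2, y_2) = (4801, 490): x_3 = 49·4801 + 96·5·490 = 470449; y_3 = 49·490 + 5·4801 = 48015.
  From (x_3, y_3) = (470449, 48015): x_4 = 49·470449 + 96·5·48015 = 46099201; y_4 = 49·48015 + 5·470449 = 4704980.
  From (x_4, y_4) = (46099201, 4704980): x_5 = 49·46099201 + 96·5·4704980 = 4517251249; y_5 = 49·4704980 + 5·46099201 = 461040025.
Step 3: Verify x_5² - 96·y_5² = 20405558846592060001 - 20405558846592060000 = 1 (should be 1). ✓

(x_1, y_1) = (49, 5); (x_5, y_5) = (4517251249, 461040025).


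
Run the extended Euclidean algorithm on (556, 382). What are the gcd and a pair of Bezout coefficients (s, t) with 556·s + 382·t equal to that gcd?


Euclidean algorithm on (556, 382) — divide until remainder is 0:
  556 = 1 · 382 + 174
  382 = 2 · 174 + 34
  174 = 5 · 34 + 4
  34 = 8 · 4 + 2
  4 = 2 · 2 + 0
gcd(556, 382) = 2.
Track Bezout coefficients alongside the remainders: start with r₀ = 556 = a·1 + b·0 (s = 1, t = 0) and r₁ = 382 = a·0 + b·1 (s = 0, t = 1); each new remainder r_{k+1} = r_{k-1} − q_k·r_k inherits s_{k+1} = s_{k-1} − q_k·s_k, t_{k+1} = t_{k-1} − q_k·t_k, so r_k = a·s_k + b·t_k at every step:
  q = 1: r = 174, s = 1 − 1·0 = 1, t = 0 − 1·1 = -1  (check: 556·1 + 382·(-1) = 174)
  q = 2: r = 34, s = 0 − 2·1 = -2, t = 1 − 2·(-1) = 3  (check: 556·(-2) + 382·3 = 34)
  q = 5: r = 4, s = 1 − 5·(-2) = 11, t = -1 − 5·3 = -16  (check: 556·11 + 382·(-16) = 4)
  q = 8: r = 2, s = -2 − 8·11 = -90, t = 3 − 8·(-16) = 131  (check: 556·(-90) + 382·131 = 2)
The row with r = 2 (the gcd) gives the Bezout coefficients s = -90, t = 131.
Result: 556 · (-90) + 382 · (131) = 2.

gcd(556, 382) = 2; s = -90, t = 131 (check: 556·(-90) + 382·131 = 2).


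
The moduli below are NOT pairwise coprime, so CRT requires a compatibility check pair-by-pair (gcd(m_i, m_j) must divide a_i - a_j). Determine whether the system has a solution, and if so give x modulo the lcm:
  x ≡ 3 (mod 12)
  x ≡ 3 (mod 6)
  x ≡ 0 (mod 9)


Moduli 12, 6, 9 are not pairwise coprime, so CRT works modulo lcm(m_i) when all pairwise compatibility conditions hold.
Pairwise compatibility: gcd(m_i, m_j) must divide a_i - a_j for every pair.
Merge one congruence at a time:
  Start: x ≡ 3 (mod 12).
  Combine with x ≡ 3 (mod 6): gcd(12, 6) = 6; 3 - 3 = 0, which IS divisible by 6, so compatible.
    Write x = 3 + 12·t and substitute into x ≡ 3 (mod 6): 12·t ≡ 3 − 3 = 0 (mod 6).
    Divide the congruence (and modulus) by g = 6: 2·t ≡ 0 (mod 1).
    Modulo 1 every t works; take t = 0.
    Then x = 3 + 12·0 = 3, valid modulo lcm(12, 6) = 12: x ≡ 3 (mod 12).
  Combine with x ≡ 0 (mod 9): gcd(12, 9) = 3; 0 - 3 = -3, which IS divisible by 3, so compatible.
    Write x = 3 + 12·t and substitute into x ≡ 0 (mod 9): 12·t ≡ 0 − 3 = -3 (mod 9).
    Divide the congruence (and modulus) by g = 3: 4·t ≡ -1 (mod 3).
    Reduce coefficients mod 3: 1·t ≡ 2 (mod 3).
    So t ≡ 2 (mod 3).
    Then x = 3 + 12·2 = 27, valid modulo lcm(12, 9) = 36: x ≡ 27 (mod 36).
Verify: 27 mod 12 = 3, 27 mod 6 = 3, 27 mod 9 = 0.

x ≡ 27 (mod 36).


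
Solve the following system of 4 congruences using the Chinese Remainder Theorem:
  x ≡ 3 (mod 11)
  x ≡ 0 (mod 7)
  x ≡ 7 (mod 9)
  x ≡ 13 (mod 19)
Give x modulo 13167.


Product of moduli M = 11 · 7 · 9 · 19 = 13167.
Merge one congruence at a time:
  Start: x ≡ 3 (mod 11).
  Combine with x ≡ 0 (mod 7); new modulus lcm = 77.
    Write x = 3 + 11·t and substitute into x ≡ 0 (mod 7): 11·t ≡ 0 − 3 = -3 (mod 7).
    Reduce coefficients mod 7: 4·t ≡ 4 (mod 7).
    The inverse of 4 mod 7 is 2 (since 4·2 = 8 = 1·7 + 1), so t ≡ 2·4 = 8 ≡ 1 (mod 7).
    Then x = 3 + 11·1 = 14, valid modulo lcm(11, 7) = 77: x ≡ 14 (mod 77).
  Combine with x ≡ 7 (mod 9); new modulus lcm = 693.
    Write x = 14 + 77·t and substitute into x ≡ 7 (mod 9): 77·t ≡ 7 − 14 = -7 (mod 9).
    Reduce coefficients mod 9: 5·t ≡ 2 (mod 9).
    The inverse of 5 mod 9 is 2 (since 5·2 = 10 = 1·9 + 1), so t ≡ 2·2 = 4 ≡ 4 (mod 9).
    Then x = 14 + 77·4 = 322, valid modulo lcm(77, 9) = 693: x ≡ 322 (mod 693).
  Combine with x ≡ 13 (mod 19); new modulus lcm = 13167.
    Write x = 322 + 693·t and substitute into x ≡ 13 (mod 19): 693·t ≡ 13 − 322 = -309 (mod 19).
    Reduce coefficients mod 19: 9·t ≡ 14 (mod 19).
    The inverse of 9 mod 19 is 17 (since 9·17 = 153 = 8·19 + 1), so t ≡ 17·14 = 238 ≡ 10 (mod 19).
    Then x = 322 + 693·10 = 7252, valid modulo lcm(693, 19) = 13167: x ≡ 7252 (mod 13167).
Verify against each original: 7252 mod 11 = 3, 7252 mod 7 = 0, 7252 mod 9 = 7, 7252 mod 19 = 13.

x ≡ 7252 (mod 13167).


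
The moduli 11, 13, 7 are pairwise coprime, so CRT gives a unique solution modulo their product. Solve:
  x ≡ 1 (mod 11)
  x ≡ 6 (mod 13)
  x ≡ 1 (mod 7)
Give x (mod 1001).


Moduli 11, 13, 7 are pairwise coprime; by CRT there is a unique solution modulo M = 11 · 13 · 7 = 1001.
Solve pairwise, accumulating the modulus:
  Start with x ≡ 1 (mod 11).
  Combine with x ≡ 6 (mod 13): since gcd(11, 13) = 1, we get a unique residue mod 143.
    Write x = 1 + 11·t and substitute into x ≡ 6 (mod 13): 11·t ≡ 6 − 1 = 5 (mod 13).
    The inverse of 11 mod 13 is 6 (since 11·6 = 66 = 5·13 + 1), so t ≡ 6·5 = 30 ≡ 4 (mod 13).
    Then x = 1 + 11·4 = 45, valid modulo lcm(11, 13) = 143: x ≡ 45 (mod 143).
  Combine with x ≡ 1 (mod 7): since gcd(143, 7) = 1, we get a unique residue mod 1001.
    Write x = 45 + 143·t and substitute into x ≡ 1 (mod 7): 143·t ≡ 1 − 45 = -44 (mod 7).
    Reduce coefficients mod 7: 3·t ≡ 5 (mod 7).
    The inverse of 3 mod 7 is 5 (since 3·5 = 15 = 2·7 + 1), so t ≡ 5·5 = 25 ≡ 4 (mod 7).
    Then x = 45 + 143·4 = 617, valid modulo lcm(143, 7) = 1001: x ≡ 617 (mod 1001).
Verify: 617 mod 11 = 1 ✓, 617 mod 13 = 6 ✓, 617 mod 7 = 1 ✓.

x ≡ 617 (mod 1001).


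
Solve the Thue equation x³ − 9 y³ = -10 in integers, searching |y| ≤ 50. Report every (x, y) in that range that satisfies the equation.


The equation is x³ - 9y³ = -10. For fixed y, x³ = 9·y³ − 10, so a solution requires the RHS to be a perfect cube.
Strategy: iterate y from -50 to 50, compute RHS = 9·y³ − 10, and check whether it is a (positive or negative) perfect cube.
Check small values of y:
  y = 0: RHS = -10 is not a perfect cube.
  y = 1: RHS = -1 = (-1)³ ⇒ x = -1 works.
  y = -1: RHS = -19 is not a perfect cube.
  y = 2: RHS = 62 is not a perfect cube.
  y = -2: RHS = -82 is not a perfect cube.
  y = 3: RHS = 233 is not a perfect cube.
  y = -3: RHS = -253 is not a perfect cube.
Continuing the search up to |y| = 50 finds no further solutions beyond those listed.
Collected solutions: (-1, 1).

Solutions (with |y| ≤ 50): (-1, 1).


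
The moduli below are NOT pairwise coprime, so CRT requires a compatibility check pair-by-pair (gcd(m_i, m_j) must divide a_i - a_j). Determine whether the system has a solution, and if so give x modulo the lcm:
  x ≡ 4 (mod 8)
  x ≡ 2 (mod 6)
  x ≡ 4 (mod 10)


Moduli 8, 6, 10 are not pairwise coprime, so CRT works modulo lcm(m_i) when all pairwise compatibility conditions hold.
Pairwise compatibility: gcd(m_i, m_j) must divide a_i - a_j for every pair.
Merge one congruence at a time:
  Start: x ≡ 4 (mod 8).
  Combine with x ≡ 2 (mod 6): gcd(8, 6) = 2; 2 - 4 = -2, which IS divisible by 2, so compatible.
    Write x = 4 + 8·t and substitute into x ≡ 2 (mod 6): 8·t ≡ 2 − 4 = -2 (mod 6).
    Divide the congruence (and modulus) by g = 2: 4·t ≡ -1 (mod 3).
    Reduce coefficients mod 3: 1·t ≡ 2 (mod 3).
    So t ≡ 2 (mod 3).
    Then x = 4 + 8·2 = 20, valid modulo lcm(8, 6) = 24: x ≡ 20 (mod 24).
  Combine with x ≡ 4 (mod 10): gcd(24, 10) = 2; 4 - 20 = -16, which IS divisible by 2, so compatible.
    Write x = 20 + 24·t and substitute into x ≡ 4 (mod 10): 24·t ≡ 4 − 20 = -16 (mod 10).
    Divide the congruence (and modulus) by g = 2: 12·t ≡ -8 (mod 5).
    Reduce coefficients mod 5: 2·t ≡ 2 (mod 5).
    The inverse of 2 mod 5 is 3 (since 2·3 = 6 = 1·5 + 1), so t ≡ 3·2 = 6 ≡ 1 (mod 5).
    Then x = 20 + 24·1 = 44, valid modulo lcm(24, 10) = 120: x ≡ 44 (mod 120).
Verify: 44 mod 8 = 4, 44 mod 6 = 2, 44 mod 10 = 4.

x ≡ 44 (mod 120).


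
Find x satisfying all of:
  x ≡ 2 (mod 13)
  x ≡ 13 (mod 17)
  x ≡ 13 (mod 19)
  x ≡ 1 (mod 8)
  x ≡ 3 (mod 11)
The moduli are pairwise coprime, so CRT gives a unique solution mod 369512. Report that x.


Product of moduli M = 13 · 17 · 19 · 8 · 11 = 369512.
Merge one congruence at a time:
  Start: x ≡ 2 (mod 13).
  Combine with x ≡ 13 (mod 17); new modulus lcm = 221.
    Write x = 2 + 13·t and substitute into x ≡ 13 (mod 17): 13·t ≡ 13 − 2 = 11 (mod 17).
    The inverse of 13 mod 17 is 4 (since 13·4 = 52 = 3·17 + 1), so t ≡ 4·11 = 44 ≡ 10 (mod 17).
    Then x = 2 + 13·10 = 132, valid modulo lcm(13, 17) = 221: x ≡ 132 (mod 221).
  Combine with x ≡ 13 (mod 19); new modulus lcm = 4199.
    Write x = 132 + 221·t and substitute into x ≡ 13 (mod 19): 221·t ≡ 13 − 132 = -119 (mod 19).
    Reduce coefficients mod 19: 12·t ≡ 14 (mod 19).
    The inverse of 12 mod 19 is 8 (since 12·8 = 96 = 5·19 + 1), so t ≡ 8·14 = 112 ≡ 17 (mod 19).
    Then x = 132 + 221·17 = 3889, valid modulo lcm(221, 19) = 4199: x ≡ 3889 (mod 4199).
  Combine with x ≡ 1 (mod 8); new modulus lcm = 33592.
    Write x = 3889 + 4199·t and substitute into x ≡ 1 (mod 8): 4199·t ≡ 1 − 3889 = -3888 (mod 8).
    Reduce coefficients mod 8: 7·t ≡ 0 (mod 8).
    The inverse of 7 mod 8 is 7 (since 7·7 = 49 = 6·8 + 1), so t ≡ 7·0 = 0 ≡ 0 (mod 8).
    Then x = 3889 + 4199·0 = 3889, valid modulo lcm(4199, 8) = 33592: x ≡ 3889 (mod 33592).
  Combine with x ≡ 3 (mod 11); new modulus lcm = 369512.
    Write x = 3889 + 33592·t and substitute into x ≡ 3 (mod 11): 33592·t ≡ 3 − 3889 = -3886 (mod 11).
    Reduce coefficients mod 11: 9·t ≡ 8 (mod 11).
    The inverse of 9 mod 11 is 5 (since 9·5 = 45 = 4·11 + 1), so t ≡ 5·8 = 40 ≡ 7 (mod 11).
    Then x = 3889 + 33592·7 = 239033, valid modulo lcm(33592, 11) = 369512: x ≡ 239033 (mod 369512).
Verify against each original: 239033 mod 13 = 2, 239033 mod 17 = 13, 239033 mod 19 = 13, 239033 mod 8 = 1, 239033 mod 11 = 3.

x ≡ 239033 (mod 369512).


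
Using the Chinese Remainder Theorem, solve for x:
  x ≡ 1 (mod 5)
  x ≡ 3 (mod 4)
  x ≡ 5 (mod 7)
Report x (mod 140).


Moduli 5, 4, 7 are pairwise coprime; by CRT there is a unique solution modulo M = 5 · 4 · 7 = 140.
Solve pairwise, accumulating the modulus:
  Start with x ≡ 1 (mod 5).
  Combine with x ≡ 3 (mod 4): since gcd(5, 4) = 1, we get a unique residue mod 20.
    Write x = 1 + 5·t and substitute into x ≡ 3 (mod 4): 5·t ≡ 3 − 1 = 2 (mod 4).
    Reduce coefficients mod 4: 1·t ≡ 2 (mod 4).
    So t ≡ 2 (mod 4).
    Then x = 1 + 5·2 = 11, valid modulo lcm(5, 4) = 20: x ≡ 11 (mod 20).
  Combine with x ≡ 5 (mod 7): since gcd(20, 7) = 1, we get a unique residue mod 140.
    Write x = 11 + 20·t and substitute into x ≡ 5 (mod 7): 20·t ≡ 5 − 11 = -6 (mod 7).
    Reduce coefficients mod 7: 6·t ≡ 1 (mod 7).
    The inverse of 6 mod 7 is 6 (since 6·6 = 36 = 5·7 + 1), so t ≡ 6·1 = 6 ≡ 6 (mod 7).
    Then x = 11 + 20·6 = 131, valid modulo lcm(20, 7) = 140: x ≡ 131 (mod 140).
Verify: 131 mod 5 = 1 ✓, 131 mod 4 = 3 ✓, 131 mod 7 = 5 ✓.

x ≡ 131 (mod 140).


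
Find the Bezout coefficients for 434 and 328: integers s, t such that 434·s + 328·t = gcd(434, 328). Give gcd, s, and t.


Euclidean algorithm on (434, 328) — divide until remainder is 0:
  434 = 1 · 328 + 106
  328 = 3 · 106 + 10
  106 = 10 · 10 + 6
  10 = 1 · 6 + 4
  6 = 1 · 4 + 2
  4 = 2 · 2 + 0
gcd(434, 328) = 2.
Track Bezout coefficients alongside the remainders: start with r₀ = 434 = a·1 + b·0 (s = 1, t = 0) and r₁ = 328 = a·0 + b·1 (s = 0, t = 1); each new remainder r_{k+1} = r_{k-1} − q_k·r_k inherits s_{k+1} = s_{k-1} − q_k·s_k, t_{k+1} = t_{k-1} − q_k·t_k, so r_k = a·s_k + b·t_k at every step:
  q = 1: r = 106, s = 1 − 1·0 = 1, t = 0 − 1·1 = -1  (check: 434·1 + 328·(-1) = 106)
  q = 3: r = 10, s = 0 − 3·1 = -3, t = 1 − 3·(-1) = 4  (check: 434·(-3) + 328·4 = 10)
  q = 10: r = 6, s = 1 − 10·(-3) = 31, t = -1 − 10·4 = -41  (check: 434·31 + 328·(-41) = 6)
  q = 1: r = 4, s = -3 − 1·31 = -34, t = 4 − 1·(-41) = 45  (check: 434·(-34) + 328·45 = 4)
  q = 1: r = 2, s = 31 − 1·(-34) = 65, t = -41 − 1·45 = -86  (check: 434·65 + 328·(-86) = 2)
The row with r = 2 (the gcd) gives the Bezout coefficients s = 65, t = -86.
Result: 434 · (65) + 328 · (-86) = 2.

gcd(434, 328) = 2; s = 65, t = -86 (check: 434·65 + 328·(-86) = 2).


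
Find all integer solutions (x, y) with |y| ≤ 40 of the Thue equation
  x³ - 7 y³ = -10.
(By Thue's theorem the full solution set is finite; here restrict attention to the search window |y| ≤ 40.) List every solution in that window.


The equation is x³ - 7y³ = -10. For fixed y, x³ = 7·y³ − 10, so a solution requires the RHS to be a perfect cube.
Strategy: iterate y from -40 to 40, compute RHS = 7·y³ − 10, and check whether it is a (positive or negative) perfect cube.
Check small values of y:
  y = 0: RHS = -10 is not a perfect cube.
  y = 1: RHS = -3 is not a perfect cube.
  y = -1: RHS = -17 is not a perfect cube.
  y = 2: RHS = 46 is not a perfect cube.
  y = -2: RHS = -66 is not a perfect cube.
  y = 3: RHS = 179 is not a perfect cube.
  y = -3: RHS = -199 is not a perfect cube.
Continuing the search up to |y| = 40 finds no solutions either.
No (x, y) in the scanned range satisfies the equation.

No integer solutions with |y| ≤ 40.


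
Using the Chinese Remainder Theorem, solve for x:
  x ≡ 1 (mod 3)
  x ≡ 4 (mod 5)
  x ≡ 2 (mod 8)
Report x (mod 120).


Moduli 3, 5, 8 are pairwise coprime; by CRT there is a unique solution modulo M = 3 · 5 · 8 = 120.
Solve pairwise, accumulating the modulus:
  Start with x ≡ 1 (mod 3).
  Combine with x ≡ 4 (mod 5): since gcd(3, 5) = 1, we get a unique residue mod 15.
    Write x = 1 + 3·t and substitute into x ≡ 4 (mod 5): 3·t ≡ 4 − 1 = 3 (mod 5).
    The inverse of 3 mod 5 is 2 (since 3·2 = 6 = 1·5 + 1), so t ≡ 2·3 = 6 ≡ 1 (mod 5).
    Then x = 1 + 3·1 = 4, valid modulo lcm(3, 5) = 15: x ≡ 4 (mod 15).
  Combine with x ≡ 2 (mod 8): since gcd(15, 8) = 1, we get a unique residue mod 120.
    Write x = 4 + 15·t and substitute into x ≡ 2 (mod 8): 15·t ≡ 2 − 4 = -2 (mod 8).
    Reduce coefficients mod 8: 7·t ≡ 6 (mod 8).
    The inverse of 7 mod 8 is 7 (since 7·7 = 49 = 6·8 + 1), so t ≡ 7·6 = 42 ≡ 2 (mod 8).
    Then x = 4 + 15·2 = 34, valid modulo lcm(15, 8) = 120: x ≡ 34 (mod 120).
Verify: 34 mod 3 = 1 ✓, 34 mod 5 = 4 ✓, 34 mod 8 = 2 ✓.

x ≡ 34 (mod 120).


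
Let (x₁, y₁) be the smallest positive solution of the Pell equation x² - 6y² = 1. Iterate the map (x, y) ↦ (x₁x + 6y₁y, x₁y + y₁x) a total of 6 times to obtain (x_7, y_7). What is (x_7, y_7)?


Step 1: Find the fundamental solution (x₁, y₁) of x² - 6y² = 1.
  Expand √6 as a continued fraction. a₀ = ⌊√6⌋ = 2; iterate m_{k+1} = d_k·a_k − m_k, d_{k+1} = (6 − m_{k+1}²)/d_k, a_{k+1} = ⌊(a₀ + m_{k+1})/d_{k+1}⌋ (starting m₀ = 0, d₀ = 1), with convergents p_k = a_k·p_{k-1} + p_{k-2}, q_k = a_k·q_{k-1} + q_{k-2} (p₋₁ = 1, q₋₁ = 0):
  k = 0: a₀ = 2; p₀/q₀ = 2/1; p₀² − 6·q₀² = 4 − 6 = -2.
  k = 1: m = 2, d = 2, a = ⌊(2 + 2)/2⌋ = 2; p/q = (2·2 + 1)/(2·1 + 0) = 5/2; p² − 6·q² = 25 − 24 = 1.
  The first convergent with p² − 6·q² = 1 gives the fundamental solution (x₁, y₁) = (5, 2).
Step 2: Apply the recurrence (x_{n+1}, y_{n+1}) = (x₁x_n + 6y₁y_n, x₁y_n + y₁x_n) repeatedly.
  From (x_1, y_1) = (5, 2): x_2 = 5·5 + 6·2·2 = 49; y_2 = 5·2 + 2·5 = 20.
  From (x_2, y_2) = (49, 20): x_3 = 5·49 + 6·2·20 = 485; y_3 = 5·20 + 2·49 = 198.
  From (x_3, y_3) = (485, 198): x_4 = 5·485 + 6·2·198 = 4801; y_4 = 5·198 + 2·485 = 1960.
  From (x_4, y_4) = (4801, 1960): x_5 = 5·4801 + 6·2·1960 = 47525; y_5 = 5·1960 + 2·4801 = 19402.
  From (x_5, y_5) = (47525, 19402): x_6 = 5·47525 + 6·2·19402 = 470449; y_6 = 5·19402 + 2·47525 = 192060.
  From (x_6, y_6) = (470449, 192060): x_7 = 5·470449 + 6·2·192060 = 4656965; y_7 = 5·192060 + 2·470449 = 1901198.
Step 3: Verify x_7² - 6·y_7² = 21687323011225 - 21687323011224 = 1 (should be 1). ✓

(x_1, y_1) = (5, 2); (x_7, y_7) = (4656965, 1901198).


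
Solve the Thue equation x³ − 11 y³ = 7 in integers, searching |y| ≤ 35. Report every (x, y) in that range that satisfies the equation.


The equation is x³ - 11y³ = 7. For fixed y, x³ = 11·y³ + 7, so a solution requires the RHS to be a perfect cube.
Strategy: iterate y from -35 to 35, compute RHS = 11·y³ + 7, and check whether it is a (positive or negative) perfect cube.
Check small values of y:
  y = 0: RHS = 7 is not a perfect cube.
  y = 1: RHS = 18 is not a perfect cube.
  y = -1: RHS = -4 is not a perfect cube.
  y = 2: RHS = 95 is not a perfect cube.
  y = -2: RHS = -81 is not a perfect cube.
  y = 3: RHS = 304 is not a perfect cube.
  y = -3: RHS = -290 is not a perfect cube.
Continuing the search up to |y| = 35 finds no solutions either.
No (x, y) in the scanned range satisfies the equation.

No integer solutions with |y| ≤ 35.


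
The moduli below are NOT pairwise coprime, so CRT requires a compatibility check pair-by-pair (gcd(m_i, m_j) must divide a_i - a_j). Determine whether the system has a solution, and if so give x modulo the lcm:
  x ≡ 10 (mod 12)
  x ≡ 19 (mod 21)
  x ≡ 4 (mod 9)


Moduli 12, 21, 9 are not pairwise coprime, so CRT works modulo lcm(m_i) when all pairwise compatibility conditions hold.
Pairwise compatibility: gcd(m_i, m_j) must divide a_i - a_j for every pair.
Merge one congruence at a time:
  Start: x ≡ 10 (mod 12).
  Combine with x ≡ 19 (mod 21): gcd(12, 21) = 3; 19 - 10 = 9, which IS divisible by 3, so compatible.
    Write x = 10 + 12·t and substitute into x ≡ 19 (mod 21): 12·t ≡ 19 − 10 = 9 (mod 21).
    Divide the congruence (and modulus) by g = 3: 4·t ≡ 3 (mod 7).
    The inverse of 4 mod 7 is 2 (since 4·2 = 8 = 1·7 + 1), so t ≡ 2·3 = 6 ≡ 6 (mod 7).
    Then x = 10 + 12·6 = 82, valid modulo lcm(12, 21) = 84: x ≡ 82 (mod 84).
  Combine with x ≡ 4 (mod 9): gcd(84, 9) = 3; 4 - 82 = -78, which IS divisible by 3, so compatible.
    Write x = 82 + 84·t and substitute into x ≡ 4 (mod 9): 84·t ≡ 4 − 82 = -78 (mod 9).
    Divide the congruence (and modulus) by g = 3: 28·t ≡ -26 (mod 3).
    Reduce coefficients mod 3: 1·t ≡ 1 (mod 3).
    So t ≡ 1 (mod 3).
    Then x = 82 + 84·1 = 166, valid modulo lcm(84, 9) = 252: x ≡ 166 (mod 252).
Verify: 166 mod 12 = 10, 166 mod 21 = 19, 166 mod 9 = 4.

x ≡ 166 (mod 252).


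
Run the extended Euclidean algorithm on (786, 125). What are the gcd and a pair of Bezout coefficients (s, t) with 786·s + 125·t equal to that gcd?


Euclidean algorithm on (786, 125) — divide until remainder is 0:
  786 = 6 · 125 + 36
  125 = 3 · 36 + 17
  36 = 2 · 17 + 2
  17 = 8 · 2 + 1
  2 = 2 · 1 + 0
gcd(786, 125) = 1.
Track Bezout coefficients alongside the remainders: start with r₀ = 786 = a·1 + b·0 (s = 1, t = 0) and r₁ = 125 = a·0 + b·1 (s = 0, t = 1); each new remainder r_{k+1} = r_{k-1} − q_k·r_k inherits s_{k+1} = s_{k-1} − q_k·s_k, t_{k+1} = t_{k-1} − q_k·t_k, so r_k = a·s_k + b·t_k at every step:
  q = 6: r = 36, s = 1 − 6·0 = 1, t = 0 − 6·1 = -6  (check: 786·1 + 125·(-6) = 36)
  q = 3: r = 17, s = 0 − 3·1 = -3, t = 1 − 3·(-6) = 19  (check: 786·(-3) + 125·19 = 17)
  q = 2: r = 2, s = 1 − 2·(-3) = 7, t = -6 − 2·19 = -44  (check: 786·7 + 125·(-44) = 2)
  q = 8: r = 1, s = -3 − 8·7 = -59, t = 19 − 8·(-44) = 371  (check: 786·(-59) + 125·371 = 1)
The row with r = 1 (the gcd) gives the Bezout coefficients s = -59, t = 371.
Result: 786 · (-59) + 125 · (371) = 1.

gcd(786, 125) = 1; s = -59, t = 371 (check: 786·(-59) + 125·371 = 1).


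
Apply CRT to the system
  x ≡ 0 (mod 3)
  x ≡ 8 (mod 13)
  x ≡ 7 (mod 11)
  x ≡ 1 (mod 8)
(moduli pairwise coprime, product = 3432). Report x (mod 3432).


Product of moduli M = 3 · 13 · 11 · 8 = 3432.
Merge one congruence at a time:
  Start: x ≡ 0 (mod 3).
  Combine with x ≡ 8 (mod 13); new modulus lcm = 39.
    Write x = 0 + 3·t and substitute into x ≡ 8 (mod 13): 3·t ≡ 8 − 0 = 8 (mod 13).
    The inverse of 3 mod 13 is 9 (since 3·9 = 27 = 2·13 + 1), so t ≡ 9·8 = 72 ≡ 7 (mod 13).
    Then x = 0 + 3·7 = 21, valid modulo lcm(3, 13) = 39: x ≡ 21 (mod 39).
  Combine with x ≡ 7 (mod 11); new modulus lcm = 429.
    Write x = 21 + 39·t and substitute into x ≡ 7 (mod 11): 39·t ≡ 7 − 21 = -14 (mod 11).
    Reduce coefficients mod 11: 6·t ≡ 8 (mod 11).
    The inverse of 6 mod 11 is 2 (since 6·2 = 12 = 1·11 + 1), so t ≡ 2·8 = 16 ≡ 5 (mod 11).
    Then x = 21 + 39·5 = 216, valid modulo lcm(39, 11) = 429: x ≡ 216 (mod 429).
  Combine with x ≡ 1 (mod 8); new modulus lcm = 3432.
    Write x = 216 + 429·t and substitute into x ≡ 1 (mod 8): 429·t ≡ 1 − 216 = -215 (mod 8).
    Reduce coefficients mod 8: 5·t ≡ 1 (mod 8).
    The inverse of 5 mod 8 is 5 (since 5·5 = 25 = 3·8 + 1), so t ≡ 5·1 = 5 ≡ 5 (mod 8).
    Then x = 216 + 429·5 = 2361, valid modulo lcm(429, 8) = 3432: x ≡ 2361 (mod 3432).
Verify against each original: 2361 mod 3 = 0, 2361 mod 13 = 8, 2361 mod 11 = 7, 2361 mod 8 = 1.

x ≡ 2361 (mod 3432).


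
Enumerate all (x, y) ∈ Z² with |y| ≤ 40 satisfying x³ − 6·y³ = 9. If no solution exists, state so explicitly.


The equation is x³ - 6y³ = 9. For fixed y, x³ = 6·y³ + 9, so a solution requires the RHS to be a perfect cube.
Strategy: iterate y from -40 to 40, compute RHS = 6·y³ + 9, and check whether it is a (positive or negative) perfect cube.
Check small values of y:
  y = 0: RHS = 9 is not a perfect cube.
  y = 1: RHS = 15 is not a perfect cube.
  y = -1: RHS = 3 is not a perfect cube.
  y = 2: RHS = 57 is not a perfect cube.
  y = -2: RHS = -39 is not a perfect cube.
  y = 3: RHS = 171 is not a perfect cube.
  y = -3: RHS = -153 is not a perfect cube.
Continuing the search up to |y| = 40 finds no solutions either.
No (x, y) in the scanned range satisfies the equation.

No integer solutions with |y| ≤ 40.


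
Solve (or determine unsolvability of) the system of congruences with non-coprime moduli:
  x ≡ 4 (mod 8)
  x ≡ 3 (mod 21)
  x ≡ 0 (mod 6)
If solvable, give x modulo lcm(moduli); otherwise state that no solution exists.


Moduli 8, 21, 6 are not pairwise coprime, so CRT works modulo lcm(m_i) when all pairwise compatibility conditions hold.
Pairwise compatibility: gcd(m_i, m_j) must divide a_i - a_j for every pair.
Merge one congruence at a time:
  Start: x ≡ 4 (mod 8).
  Combine with x ≡ 3 (mod 21): gcd(8, 21) = 1; 3 - 4 = -1, which IS divisible by 1, so compatible.
    Write x = 4 + 8·t and substitute into x ≡ 3 (mod 21): 8·t ≡ 3 − 4 = -1 (mod 21).
    Reduce coefficients mod 21: 8·t ≡ 20 (mod 21).
    The inverse of 8 mod 21 is 8 (since 8·8 = 64 = 3·21 + 1), so t ≡ 8·20 = 160 ≡ 13 (mod 21).
    Then x = 4 + 8·13 = 108, valid modulo lcm(8, 21) = 168: x ≡ 108 (mod 168).
  Combine with x ≡ 0 (mod 6): gcd(168, 6) = 6; 0 - 108 = -108, which IS divisible by 6, so compatible.
    Write x = 108 + 168·t and substitute into x ≡ 0 (mod 6): 168·t ≡ 0 − 108 = -108 (mod 6).
    Divide the congruence (and modulus) by g = 6: 28·t ≡ -18 (mod 1).
    Modulo 1 every t works; take t = 0.
    Then x = 108 + 168·0 = 108, valid modulo lcm(168, 6) = 168: x ≡ 108 (mod 168).
Verify: 108 mod 8 = 4, 108 mod 21 = 3, 108 mod 6 = 0.

x ≡ 108 (mod 168).


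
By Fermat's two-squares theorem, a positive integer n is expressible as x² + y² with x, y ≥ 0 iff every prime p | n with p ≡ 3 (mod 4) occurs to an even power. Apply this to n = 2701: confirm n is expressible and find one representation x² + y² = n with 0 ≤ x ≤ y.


Step 1: Factor n = 2701 = 37 · 73.
Step 2: Check the mod-4 condition on each prime factor: 37 ≡ 1 (mod 4), exponent 1; 73 ≡ 1 (mod 4), exponent 1.
All primes ≡ 3 (mod 4) appear to even exponent (or don't appear), so by the two-squares theorem n IS expressible as a sum of two squares.
Step 3: Build a representation. Here n = 37 · 73 is a product of primes ≡ 1 (mod 4). Each prime p ≡ 1 (mod 4) is itself a sum of two squares; find a² by testing p − a² for a perfect square:
  37: 37 − 1² = 36 = 6² ⇒ 37 = 1² + 6².
  73: 73 − 1² = 72, 73 − 2² = 69, 73 − 3² = 64 = 8² ⇒ 73 = 3² + 8².
  Combine using the Brahmagupta–Fibonacci identity (a² + b²)(c² + d²) = (ac − bd)² + (ad + bc)² = (ac + bd)² + (ad − bc)²:
  37 · 73 = 2701: from (1² + 6²)(3² + 8²), take (1·3 − 6·8, 1·8 + 6·3) = (3 − 48, 8 + 18) = (-45, 26); dropping signs (only squares matter) gives (45, 26); check 45² + 26² = 2025 + 676 = 2701 ✓.
Step 4: Order so x ≤ y and verify: 26² + 45² = 676 + 2025 = 2701 = n. ✓

n = 2701 = 26² + 45² (one valid representation with x ≤ y).
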